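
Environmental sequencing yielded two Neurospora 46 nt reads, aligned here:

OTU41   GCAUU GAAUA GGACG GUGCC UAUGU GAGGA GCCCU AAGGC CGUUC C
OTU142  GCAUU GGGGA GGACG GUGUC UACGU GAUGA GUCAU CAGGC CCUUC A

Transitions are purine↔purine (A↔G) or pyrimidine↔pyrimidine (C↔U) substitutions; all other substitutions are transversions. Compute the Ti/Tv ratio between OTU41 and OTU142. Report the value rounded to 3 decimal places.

0.833

The sequences differ at positions 7 (A/G, transition), 8 (A/G, transition), 9 (U/G, transversion), 19 (C/U, transition), 23 (U/C, transition), 28 (G/U, transversion), 32 (C/U, transition), 34 (C/A, transversion), 36 (A/C, transversion), 42 (G/C, transversion), 46 (C/A, transversion).
Of the 11 differences, 5 transitions and 6 transversions, so Ti/Tv = 5/6 = 0.833.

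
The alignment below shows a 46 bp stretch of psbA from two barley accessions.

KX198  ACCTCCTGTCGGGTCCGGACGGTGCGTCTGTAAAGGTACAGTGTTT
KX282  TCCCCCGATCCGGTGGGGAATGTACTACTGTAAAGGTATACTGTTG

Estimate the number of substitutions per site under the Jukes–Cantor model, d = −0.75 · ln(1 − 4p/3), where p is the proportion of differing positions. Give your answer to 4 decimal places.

Differing sites — 1:A/T; 4:T/C; 7:T/G; 8:G/A; 11:G/C; 15:C/G; 16:C/G; 20:C/A; 21:G/T; 24:G/A; 26:G/T; 27:T/A; 39:C/T; 41:G/C; 46:T/G.
p = 15/46 = 0.326087.
d = −0.75 · ln(1 − (4/3)·0.326087) = −0.75 · ln(0.565217) = −0.75 · (-0.570546) = 0.4279.

0.4279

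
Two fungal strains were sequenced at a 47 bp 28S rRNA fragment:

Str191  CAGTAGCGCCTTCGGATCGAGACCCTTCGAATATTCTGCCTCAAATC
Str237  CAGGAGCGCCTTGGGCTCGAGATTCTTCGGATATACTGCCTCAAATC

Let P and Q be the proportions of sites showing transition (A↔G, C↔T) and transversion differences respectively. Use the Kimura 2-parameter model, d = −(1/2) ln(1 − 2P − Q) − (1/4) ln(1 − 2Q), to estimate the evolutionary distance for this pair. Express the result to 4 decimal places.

0.1663

Differing sites — 4:T/G (Tv); 13:C/G (Tv); 16:A/C (Tv); 23:C/T (Ti); 24:C/T (Ti); 30:A/G (Ti); 35:T/A (Tv).
Of the 7 differences, 3 transitions and 4 transversions over 47 sites: P = 3/47 = 0.063830, Q = 4/47 = 0.085106.
d = −0.5·ln(0.787234) − 0.25·ln(0.829788) = −0.5·(-0.239230) − 0.25·(-0.186585) = 0.1663.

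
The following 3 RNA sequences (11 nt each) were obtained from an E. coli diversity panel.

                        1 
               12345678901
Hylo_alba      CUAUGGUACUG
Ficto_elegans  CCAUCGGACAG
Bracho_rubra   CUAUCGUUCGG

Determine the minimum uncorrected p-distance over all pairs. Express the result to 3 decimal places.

0.273

Pairwise Hamming distances:
  Hylo_alba vs Ficto_elegans: 4
  Hylo_alba vs Bracho_rubra: 3
  Ficto_elegans vs Bracho_rubra: 4
The smallest is 3 mismatches, between Hylo_alba and Bracho_rubra; p = 3/11 = 0.273.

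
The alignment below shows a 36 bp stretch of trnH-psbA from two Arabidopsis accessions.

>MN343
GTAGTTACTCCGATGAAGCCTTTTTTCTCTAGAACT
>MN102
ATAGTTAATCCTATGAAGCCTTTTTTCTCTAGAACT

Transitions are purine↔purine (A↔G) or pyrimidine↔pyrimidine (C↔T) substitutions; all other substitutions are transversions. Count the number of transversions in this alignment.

2

The sequences differ at positions 1 (G/A, transition), 8 (C/A, transversion), 12 (G/T, transversion).
Of the 3 differences, 1 transition and 2 transversions, so the answer is 2.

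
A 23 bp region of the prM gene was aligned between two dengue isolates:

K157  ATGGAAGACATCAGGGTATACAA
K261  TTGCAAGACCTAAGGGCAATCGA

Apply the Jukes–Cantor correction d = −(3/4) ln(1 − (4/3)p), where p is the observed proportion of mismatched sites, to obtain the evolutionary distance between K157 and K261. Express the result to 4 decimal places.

The sequences differ at positions 1 (A/T), 4 (G/C), 10 (A/C), 12 (C/A), 17 (T/C), 19 (T/A), 20 (A/T), 22 (A/G).
p = 8/23 = 0.347826.
d = −0.75 · ln(1 − (4/3)·0.347826) = −0.75 · ln(0.536232) = −0.75 · (-0.623188) = 0.4674.

0.4674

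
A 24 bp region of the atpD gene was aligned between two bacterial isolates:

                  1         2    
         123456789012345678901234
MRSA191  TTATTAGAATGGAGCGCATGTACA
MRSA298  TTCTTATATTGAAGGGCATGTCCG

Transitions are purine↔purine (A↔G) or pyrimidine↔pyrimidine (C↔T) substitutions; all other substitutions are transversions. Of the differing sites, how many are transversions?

5

The sequences differ at positions 3 (A/C, transversion), 7 (G/T, transversion), 9 (A/T, transversion), 12 (G/A, transition), 15 (C/G, transversion), 22 (A/C, transversion), 24 (A/G, transition).
Of the 7 differences, 2 transitions and 5 transversions, so the answer is 5.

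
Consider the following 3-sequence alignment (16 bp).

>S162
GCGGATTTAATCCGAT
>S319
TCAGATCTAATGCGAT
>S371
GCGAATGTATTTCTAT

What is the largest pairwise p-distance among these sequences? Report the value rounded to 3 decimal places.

0.438

Pairwise Hamming distances:
  S162 vs S319: 4
  S162 vs S371: 5
  S319 vs S371: 7
The largest is 7 mismatches, between S319 and S371; p = 7/16 = 0.438.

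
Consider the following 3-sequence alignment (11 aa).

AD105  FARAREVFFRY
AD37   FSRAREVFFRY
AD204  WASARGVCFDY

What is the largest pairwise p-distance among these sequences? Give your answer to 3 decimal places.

0.545

Pairwise Hamming distances:
  AD105 vs AD37: 1
  AD105 vs AD204: 5
  AD37 vs AD204: 6
The largest is 6 mismatches, between AD37 and AD204; p = 6/11 = 0.545.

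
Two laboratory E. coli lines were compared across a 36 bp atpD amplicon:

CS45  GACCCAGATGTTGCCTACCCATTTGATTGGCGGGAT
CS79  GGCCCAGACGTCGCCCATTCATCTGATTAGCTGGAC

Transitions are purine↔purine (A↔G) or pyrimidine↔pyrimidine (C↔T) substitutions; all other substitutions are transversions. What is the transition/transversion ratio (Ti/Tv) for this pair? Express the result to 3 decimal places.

Mismatches occur at site 2 (A↔G, transition), site 9 (T↔C, transition), site 12 (T↔C, transition), site 16 (T↔C, transition), site 18 (C↔T, transition), site 19 (C↔T, transition), site 23 (T↔C, transition), site 29 (G↔A, transition), site 32 (G↔T, transversion), site 36 (T↔C, transition).
Of the 10 differences, 9 transitions and 1 transversion, so Ti/Tv = 9/1 = 9.000.

9.000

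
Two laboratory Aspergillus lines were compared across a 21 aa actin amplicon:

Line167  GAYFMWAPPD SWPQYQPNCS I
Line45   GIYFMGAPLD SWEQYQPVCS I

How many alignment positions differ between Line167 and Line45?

5

The sequences differ at positions 2 (A/I), 6 (W/G), 9 (P/L), 13 (P/E), 18 (N/V).
That gives 5 mismatches out of 21 aligned sites, so the Hamming distance is 5.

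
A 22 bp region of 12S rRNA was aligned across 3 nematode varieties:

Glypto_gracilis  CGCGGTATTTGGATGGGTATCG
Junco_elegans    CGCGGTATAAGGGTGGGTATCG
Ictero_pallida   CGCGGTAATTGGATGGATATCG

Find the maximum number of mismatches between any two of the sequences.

5

Pairwise Hamming distances:
  Glypto_gracilis vs Junco_elegans: 3
  Glypto_gracilis vs Ictero_pallida: 2
  Junco_elegans vs Ictero_pallida: 5
The largest is 5, between Junco_elegans and Ictero_pallida.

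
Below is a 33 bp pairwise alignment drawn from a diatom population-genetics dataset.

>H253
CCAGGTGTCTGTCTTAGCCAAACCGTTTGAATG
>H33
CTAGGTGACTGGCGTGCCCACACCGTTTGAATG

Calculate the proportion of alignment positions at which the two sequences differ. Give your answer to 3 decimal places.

0.212

The sequences differ at positions 2 (C/T), 8 (T/A), 12 (T/G), 14 (T/G), 16 (A/G), 17 (G/C), 21 (A/C).
There are 7 differences over 33 sites, so p = 7/33 = 0.212.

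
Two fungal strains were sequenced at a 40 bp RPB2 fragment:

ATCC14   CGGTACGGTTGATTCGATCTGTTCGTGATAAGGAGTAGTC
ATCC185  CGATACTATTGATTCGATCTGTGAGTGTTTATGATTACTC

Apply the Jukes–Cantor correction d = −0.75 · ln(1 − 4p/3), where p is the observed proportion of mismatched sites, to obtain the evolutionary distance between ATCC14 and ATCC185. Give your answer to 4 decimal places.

0.3041

Differing sites — 3:G/A; 7:G/T; 8:G/A; 23:T/G; 24:C/A; 28:A/T; 30:A/T; 32:G/T; 35:G/T; 38:G/C.
p = 10/40 = 0.250000.
d = −0.75 · ln(1 − (4/3)·0.250000) = −0.75 · ln(0.666667) = −0.75 · (-0.405465) = 0.3041.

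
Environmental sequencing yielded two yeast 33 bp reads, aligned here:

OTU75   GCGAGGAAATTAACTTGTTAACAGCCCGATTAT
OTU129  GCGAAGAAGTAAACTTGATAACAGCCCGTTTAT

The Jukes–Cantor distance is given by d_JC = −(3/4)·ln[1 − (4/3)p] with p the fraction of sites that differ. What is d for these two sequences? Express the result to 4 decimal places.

Mismatches occur at site 5 (G→A), site 9 (A→G), site 11 (T→A), site 18 (T→A), site 29 (A→T).
p = 5/33 = 0.151515.
d = −0.75 · ln(1 − (4/3)·0.151515) = −0.75 · ln(0.797980) = −0.75 · (-0.225672) = 0.1693.

0.1693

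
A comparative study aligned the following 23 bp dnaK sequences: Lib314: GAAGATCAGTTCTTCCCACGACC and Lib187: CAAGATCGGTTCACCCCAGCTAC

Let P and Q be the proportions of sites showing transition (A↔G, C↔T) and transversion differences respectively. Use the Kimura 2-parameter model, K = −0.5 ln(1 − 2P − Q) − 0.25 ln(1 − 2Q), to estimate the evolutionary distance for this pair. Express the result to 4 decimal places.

0.4697

Differing sites — 1:G/C (Tv); 8:A/G (Ti); 13:T/A (Tv); 14:T/C (Ti); 19:C/G (Tv); 20:G/C (Tv); 21:A/T (Tv); 22:C/A (Tv).
Of the 8 differences, 2 transitions and 6 transversions over 23 sites: P = 2/23 = 0.086957, Q = 6/23 = 0.260870.
d = −0.5·ln(0.565216) − 0.25·ln(0.478260) = −0.5·(-0.570547) − 0.25·(-0.737601) = 0.4697.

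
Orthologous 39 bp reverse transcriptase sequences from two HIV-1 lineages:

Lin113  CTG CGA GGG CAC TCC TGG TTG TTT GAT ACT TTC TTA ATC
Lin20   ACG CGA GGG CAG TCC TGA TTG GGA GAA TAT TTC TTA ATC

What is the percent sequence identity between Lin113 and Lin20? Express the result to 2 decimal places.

74.36%

Differing sites — 1:C/A; 2:T/C; 12:C/G; 18:G/A; 22:T/G; 23:T/G; 24:T/A; 27:T/A; 28:A/T; 29:C/A.
29 of the 39 sites match, so the percent identity is 29/39 × 100 = 74.36%.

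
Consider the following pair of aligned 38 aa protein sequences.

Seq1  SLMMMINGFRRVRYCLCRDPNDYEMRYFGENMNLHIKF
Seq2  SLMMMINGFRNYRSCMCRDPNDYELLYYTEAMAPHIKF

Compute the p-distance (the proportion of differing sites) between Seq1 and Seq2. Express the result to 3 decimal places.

0.289

The sequences differ at positions 11 (R/N), 12 (V/Y), 14 (Y/S), 16 (L/M), 25 (M/L), 26 (R/L), 28 (F/Y), 29 (G/T), 31 (N/A), 33 (N/A), 34 (L/P).
There are 11 differences over 38 sites, so p = 11/38 = 0.289.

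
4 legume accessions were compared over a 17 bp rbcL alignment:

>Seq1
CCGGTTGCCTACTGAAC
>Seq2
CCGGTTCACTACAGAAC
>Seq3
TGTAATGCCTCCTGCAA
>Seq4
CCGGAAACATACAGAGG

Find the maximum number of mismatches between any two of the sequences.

12

Pairwise Hamming distances:
  Seq1 vs Seq2: 3
  Seq1 vs Seq3: 8
  Seq1 vs Seq4: 7
  Seq2 vs Seq3: 11
  Seq2 vs Seq4: 7
  Seq3 vs Seq4: 12
The largest is 12, between Seq3 and Seq4.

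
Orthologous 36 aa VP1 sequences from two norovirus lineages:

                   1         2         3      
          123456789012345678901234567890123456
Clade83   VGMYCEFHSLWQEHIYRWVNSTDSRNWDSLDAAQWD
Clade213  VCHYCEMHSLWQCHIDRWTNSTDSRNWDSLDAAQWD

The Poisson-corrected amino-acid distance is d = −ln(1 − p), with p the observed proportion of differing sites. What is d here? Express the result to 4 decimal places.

Differing sites — 2:G/C; 3:M/H; 7:F/M; 13:E/C; 16:Y/D; 19:V/T.
p = 6/36 = 0.166667.
d = −ln(1 − 0.166667) = −ln(0.833333) = 0.1823.

0.1823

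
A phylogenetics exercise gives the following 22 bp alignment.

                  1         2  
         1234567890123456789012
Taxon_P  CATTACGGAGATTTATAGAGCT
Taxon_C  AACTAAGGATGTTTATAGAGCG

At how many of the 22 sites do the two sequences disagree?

6

Differing sites — 1:C/A; 3:T/C; 6:C/A; 10:G/T; 11:A/G; 22:T/G.
That gives 6 mismatches out of 22 aligned sites, so the Hamming distance is 6.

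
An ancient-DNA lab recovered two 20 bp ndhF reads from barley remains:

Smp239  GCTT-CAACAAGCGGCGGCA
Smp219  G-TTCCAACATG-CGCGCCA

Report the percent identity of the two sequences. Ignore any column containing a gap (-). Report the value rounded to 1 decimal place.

Excluding the 3 gap columns leaves 17 comparable sites.
The sequences differ at positions 11 (A/T), 14 (G/C), 18 (G/C).
14 of the 17 comparable sites match, so the percent identity is 14/17 × 100 = 82.4%.

82.4%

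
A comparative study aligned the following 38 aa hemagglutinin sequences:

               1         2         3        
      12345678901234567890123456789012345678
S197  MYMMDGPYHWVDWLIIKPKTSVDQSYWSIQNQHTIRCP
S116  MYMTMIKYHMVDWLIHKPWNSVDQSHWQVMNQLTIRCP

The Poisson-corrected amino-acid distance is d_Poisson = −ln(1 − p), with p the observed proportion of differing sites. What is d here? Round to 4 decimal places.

0.4187

Mismatches occur at site 4 (M→T), site 5 (D→M), site 6 (G→I), site 7 (P→K), site 10 (W→M), site 16 (I→H), site 19 (K→W), site 20 (T→N), site 26 (Y→H), site 28 (S→Q), site 29 (I→V), site 30 (Q→M), site 33 (H→L).
p = 13/38 = 0.342105.
d = −ln(1 − 0.342105) = −ln(0.657895) = 0.4187.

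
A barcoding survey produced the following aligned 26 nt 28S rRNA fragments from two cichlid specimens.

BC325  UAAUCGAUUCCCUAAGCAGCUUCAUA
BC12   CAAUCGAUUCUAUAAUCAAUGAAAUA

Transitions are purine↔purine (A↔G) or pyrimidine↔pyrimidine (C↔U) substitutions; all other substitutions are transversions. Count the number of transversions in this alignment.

Differing sites — 1:U/C (Ti); 11:C/U (Ti); 12:C/A (Tv); 16:G/U (Tv); 19:G/A (Ti); 20:C/U (Ti); 21:U/G (Tv); 22:U/A (Tv); 23:C/A (Tv).
Of the 9 differences, 4 transitions and 5 transversions, so the answer is 5.

5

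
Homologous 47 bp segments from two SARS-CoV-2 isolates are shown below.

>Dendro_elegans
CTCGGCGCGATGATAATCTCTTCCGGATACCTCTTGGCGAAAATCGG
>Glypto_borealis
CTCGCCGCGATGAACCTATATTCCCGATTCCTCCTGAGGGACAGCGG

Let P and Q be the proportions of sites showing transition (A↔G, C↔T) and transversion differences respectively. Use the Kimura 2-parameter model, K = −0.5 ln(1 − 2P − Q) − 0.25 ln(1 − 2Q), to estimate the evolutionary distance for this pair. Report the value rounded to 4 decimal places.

0.3823

The sequences differ at positions 5 (G/C, transversion), 14 (T/A, transversion), 15 (A/C, transversion), 16 (A/C, transversion), 18 (C/A, transversion), 20 (C/A, transversion), 25 (G/C, transversion), 29 (A/T, transversion), 34 (T/C, transition), 37 (G/A, transition), 38 (C/G, transversion), 40 (A/G, transition), 42 (A/C, transversion), 44 (T/G, transversion).
Of the 14 differences, 3 transitions and 11 transversions over 47 sites: P = 3/47 = 0.063830, Q = 11/47 = 0.234043.
d = −0.5·ln(0.638297) − 0.25·ln(0.531914) = −0.5·(-0.448952) − 0.25·(-0.631273) = 0.3823.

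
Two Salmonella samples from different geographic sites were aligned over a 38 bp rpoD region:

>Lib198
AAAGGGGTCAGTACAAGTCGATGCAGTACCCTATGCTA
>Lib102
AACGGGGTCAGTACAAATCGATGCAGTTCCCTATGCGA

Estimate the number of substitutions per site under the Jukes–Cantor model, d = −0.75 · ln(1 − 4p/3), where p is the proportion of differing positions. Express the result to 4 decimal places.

0.1134

The sequences differ at positions 3 (A/C), 17 (G/A), 28 (A/T), 37 (T/G).
p = 4/38 = 0.105263.
d = −0.75 · ln(1 − (4/3)·0.105263) = −0.75 · ln(0.859649) = −0.75 · (-0.151231) = 0.1134.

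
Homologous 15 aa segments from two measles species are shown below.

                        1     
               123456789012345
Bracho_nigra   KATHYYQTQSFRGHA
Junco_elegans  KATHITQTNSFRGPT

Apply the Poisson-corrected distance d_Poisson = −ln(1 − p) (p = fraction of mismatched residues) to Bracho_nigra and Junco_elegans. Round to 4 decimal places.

The sequences differ at positions 5 (Y/I), 6 (Y/T), 9 (Q/N), 14 (H/P), 15 (A/T).
p = 5/15 = 0.333333.
d = −ln(1 − 0.333333) = −ln(0.666667) = 0.4055.

0.4055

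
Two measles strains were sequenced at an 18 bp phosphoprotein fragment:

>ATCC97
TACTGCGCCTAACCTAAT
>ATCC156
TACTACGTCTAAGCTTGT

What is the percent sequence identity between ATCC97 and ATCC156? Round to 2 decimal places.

72.22%

Differing sites — 5:G/A; 8:C/T; 13:C/G; 16:A/T; 17:A/G.
13 of the 18 sites match, so the percent identity is 13/18 × 100 = 72.22%.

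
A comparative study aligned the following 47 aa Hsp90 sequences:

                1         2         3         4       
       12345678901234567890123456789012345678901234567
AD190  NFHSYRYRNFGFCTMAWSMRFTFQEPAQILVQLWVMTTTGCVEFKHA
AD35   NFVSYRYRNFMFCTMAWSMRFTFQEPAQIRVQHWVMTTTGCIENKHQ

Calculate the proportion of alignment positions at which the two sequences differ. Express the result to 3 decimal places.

0.149

Differing sites — 3:H/V; 11:G/M; 30:L/R; 33:L/H; 42:V/I; 44:F/N; 47:A/Q.
There are 7 differences over 47 sites, so p = 7/47 = 0.149.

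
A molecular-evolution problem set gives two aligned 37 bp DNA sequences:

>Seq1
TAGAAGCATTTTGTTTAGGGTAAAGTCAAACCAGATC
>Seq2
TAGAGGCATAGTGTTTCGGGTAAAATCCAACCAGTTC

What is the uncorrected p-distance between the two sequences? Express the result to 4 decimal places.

0.1892

Mismatches occur at site 5 (A↔G), site 10 (T↔A), site 11 (T↔G), site 17 (A↔C), site 25 (G↔A), site 28 (A↔C), site 35 (A↔T).
There are 7 differences over 37 sites, so p = 7/37 = 0.1892.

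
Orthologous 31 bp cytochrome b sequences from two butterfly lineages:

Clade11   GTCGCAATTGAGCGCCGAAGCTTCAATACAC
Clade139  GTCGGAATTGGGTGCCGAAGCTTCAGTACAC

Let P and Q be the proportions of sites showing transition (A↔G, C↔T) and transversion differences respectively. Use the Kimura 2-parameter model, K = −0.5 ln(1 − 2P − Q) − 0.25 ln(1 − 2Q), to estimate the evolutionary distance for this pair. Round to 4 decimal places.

0.1446

The sequences differ at positions 5 (C/G, transversion), 11 (A/G, transition), 13 (C/T, transition), 26 (A/G, transition).
Of the 4 differences, 3 transitions and 1 transversion over 31 sites: P = 3/31 = 0.096774, Q = 1/31 = 0.032258.
d = −0.5·ln(0.774194) − 0.25·ln(0.935484) = −0.5·(-0.255933) − 0.25·(-0.066691) = 0.1446.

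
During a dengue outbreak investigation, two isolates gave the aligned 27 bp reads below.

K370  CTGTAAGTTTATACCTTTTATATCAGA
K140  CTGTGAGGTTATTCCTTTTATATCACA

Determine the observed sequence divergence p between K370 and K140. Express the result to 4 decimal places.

Mismatches occur at site 5 (A/G), site 8 (T/G), site 13 (A/T), site 26 (G/C).
There are 4 differences over 27 sites, so p = 4/27 = 0.1481.

0.1481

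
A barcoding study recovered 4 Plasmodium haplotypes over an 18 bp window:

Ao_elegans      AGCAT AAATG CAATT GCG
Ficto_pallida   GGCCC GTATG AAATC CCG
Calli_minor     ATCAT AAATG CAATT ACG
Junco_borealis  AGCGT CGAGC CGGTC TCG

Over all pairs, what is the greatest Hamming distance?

Pairwise Hamming distances:
  Ao_elegans vs Ficto_pallida: 8
  Ao_elegans vs Calli_minor: 2
  Ao_elegans vs Junco_borealis: 9
  Ficto_pallida vs Calli_minor: 9
  Ficto_pallida vs Junco_borealis: 11
  Calli_minor vs Junco_borealis: 10
The largest is 11, between Ficto_pallida and Junco_borealis.

11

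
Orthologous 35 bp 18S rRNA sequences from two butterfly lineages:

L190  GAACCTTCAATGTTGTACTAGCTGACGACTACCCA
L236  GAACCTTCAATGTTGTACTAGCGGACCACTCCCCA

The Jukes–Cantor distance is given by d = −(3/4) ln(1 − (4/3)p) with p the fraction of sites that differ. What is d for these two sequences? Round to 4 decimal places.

Differing sites — 23:T/G; 27:G/C; 31:A/C.
p = 3/35 = 0.085714.
d = −0.75 · ln(1 − (4/3)·0.085714) = −0.75 · ln(0.885715) = −0.75 · (-0.121360) = 0.0910.

0.0910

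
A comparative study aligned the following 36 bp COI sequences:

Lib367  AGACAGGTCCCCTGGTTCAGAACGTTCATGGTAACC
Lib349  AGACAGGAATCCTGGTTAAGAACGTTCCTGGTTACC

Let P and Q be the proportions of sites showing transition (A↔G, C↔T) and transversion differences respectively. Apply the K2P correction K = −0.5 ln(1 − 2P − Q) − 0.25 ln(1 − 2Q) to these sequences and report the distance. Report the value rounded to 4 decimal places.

0.1895

The sequences differ at positions 8 (T/A, transversion), 9 (C/A, transversion), 10 (C/T, transition), 18 (C/A, transversion), 28 (A/C, transversion), 33 (A/T, transversion).
Of the 6 differences, 1 transition and 5 transversions over 36 sites: P = 1/36 = 0.027778, Q = 5/36 = 0.138889.
d = −0.5·ln(0.805555) − 0.25·ln(0.722222) = −0.5·(-0.216224) − 0.25·(-0.325423) = 0.1895.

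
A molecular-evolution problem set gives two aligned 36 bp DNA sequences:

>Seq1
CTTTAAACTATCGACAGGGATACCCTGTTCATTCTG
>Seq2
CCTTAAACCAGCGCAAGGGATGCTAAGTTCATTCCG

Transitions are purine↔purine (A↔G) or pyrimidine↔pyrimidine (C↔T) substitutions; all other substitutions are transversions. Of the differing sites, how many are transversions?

5

Mismatches occur at site 2 (T/C, transition), site 9 (T/C, transition), site 11 (T/G, transversion), site 14 (A/C, transversion), site 15 (C/A, transversion), site 22 (A/G, transition), site 24 (C/T, transition), site 25 (C/A, transversion), site 26 (T/A, transversion), site 35 (T/C, transition).
Of the 10 differences, 5 transitions and 5 transversions, so the answer is 5.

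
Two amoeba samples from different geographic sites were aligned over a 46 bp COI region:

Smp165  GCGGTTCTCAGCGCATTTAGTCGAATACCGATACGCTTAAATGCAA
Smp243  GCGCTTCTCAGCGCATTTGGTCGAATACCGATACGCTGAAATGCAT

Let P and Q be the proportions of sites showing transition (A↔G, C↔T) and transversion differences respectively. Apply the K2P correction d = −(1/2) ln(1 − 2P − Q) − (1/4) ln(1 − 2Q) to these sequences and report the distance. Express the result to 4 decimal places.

0.0925

The sequences differ at positions 4 (G/C, transversion), 19 (A/G, transition), 38 (T/G, transversion), 46 (A/T, transversion).
Of the 4 differences, 1 transition and 3 transversions over 46 sites: P = 1/46 = 0.021739, Q = 3/46 = 0.065217.
d = −0.5·ln(0.891305) − 0.25·ln(0.869566) = −0.5·(-0.115069) − 0.25·(-0.139761) = 0.0925.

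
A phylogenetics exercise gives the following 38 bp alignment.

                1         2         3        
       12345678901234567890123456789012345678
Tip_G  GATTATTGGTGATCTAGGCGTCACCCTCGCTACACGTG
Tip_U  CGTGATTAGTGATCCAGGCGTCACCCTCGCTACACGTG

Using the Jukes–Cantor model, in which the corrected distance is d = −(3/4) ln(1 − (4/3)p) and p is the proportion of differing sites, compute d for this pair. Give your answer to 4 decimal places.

The sequences differ at positions 1 (G/C), 2 (A/G), 4 (T/G), 8 (G/A), 15 (T/C).
p = 5/38 = 0.131579.
d = −0.75 · ln(1 − (4/3)·0.131579) = −0.75 · ln(0.824561) = −0.75 · (-0.192904) = 0.1447.

0.1447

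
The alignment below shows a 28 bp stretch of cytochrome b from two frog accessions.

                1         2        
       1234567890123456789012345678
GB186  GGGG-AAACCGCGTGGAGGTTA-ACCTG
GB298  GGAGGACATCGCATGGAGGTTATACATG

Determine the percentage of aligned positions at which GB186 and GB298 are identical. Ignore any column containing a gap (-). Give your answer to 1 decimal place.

Excluding the 2 gap columns leaves 26 comparable sites.
Differing sites — 3:G/A; 7:A/C; 9:C/T; 13:G/A; 26:C/A.
21 of the 26 comparable sites match, so the percent identity is 21/26 × 100 = 80.8%.

80.8%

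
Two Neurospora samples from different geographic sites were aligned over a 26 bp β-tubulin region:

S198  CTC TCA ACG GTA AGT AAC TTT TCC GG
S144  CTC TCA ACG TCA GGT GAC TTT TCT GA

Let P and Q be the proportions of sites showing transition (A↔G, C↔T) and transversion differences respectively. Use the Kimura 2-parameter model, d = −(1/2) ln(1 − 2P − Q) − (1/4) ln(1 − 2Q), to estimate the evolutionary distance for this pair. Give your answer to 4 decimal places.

Mismatches occur at site 10 (G→T, transversion), site 11 (T→C, transition), site 13 (A→G, transition), site 16 (A→G, transition), site 24 (C→T, transition), site 26 (G→A, transition).
Of the 6 differences, 5 transitions and 1 transversion over 26 sites: P = 5/26 = 0.192308, Q = 1/26 = 0.038462.
d = −0.5·ln(0.576922) − 0.25·ln(0.923076) = −0.5·(-0.550048) − 0.25·(-0.080044) = 0.2950.

0.2950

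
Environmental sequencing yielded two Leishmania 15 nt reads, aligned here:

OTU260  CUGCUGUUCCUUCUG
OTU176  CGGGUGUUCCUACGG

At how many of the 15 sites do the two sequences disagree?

4

Differing sites — 2:U/G; 4:C/G; 12:U/A; 14:U/G.
That gives 4 mismatches out of 15 aligned sites, so the Hamming distance is 4.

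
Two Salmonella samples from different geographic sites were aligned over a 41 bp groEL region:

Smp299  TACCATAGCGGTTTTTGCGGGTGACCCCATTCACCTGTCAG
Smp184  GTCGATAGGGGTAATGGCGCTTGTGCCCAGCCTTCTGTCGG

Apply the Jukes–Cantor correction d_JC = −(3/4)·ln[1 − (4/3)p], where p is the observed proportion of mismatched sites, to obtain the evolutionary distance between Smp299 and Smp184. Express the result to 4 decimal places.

The sequences differ at positions 1 (T/G), 2 (A/T), 4 (C/G), 9 (C/G), 13 (T/A), 14 (T/A), 16 (T/G), 20 (G/C), 21 (G/T), 24 (A/T), 25 (C/G), 30 (T/G), 31 (T/C), 33 (A/T), 34 (C/T), 40 (A/G).
p = 16/41 = 0.390244.
d = −0.75 · ln(1 − (4/3)·0.390244) = −0.75 · ln(0.479675) = −0.75 · (-0.734646) = 0.5510.

0.5510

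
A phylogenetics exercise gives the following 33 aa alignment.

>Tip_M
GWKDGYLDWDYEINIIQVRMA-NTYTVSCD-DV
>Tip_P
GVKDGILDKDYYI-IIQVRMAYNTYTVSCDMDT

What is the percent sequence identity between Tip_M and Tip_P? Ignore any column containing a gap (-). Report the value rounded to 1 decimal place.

83.3%

Excluding the 3 gap columns leaves 30 comparable sites.
Mismatches occur at site 2 (W→V), site 6 (Y→I), site 9 (W→K), site 12 (E→Y), site 33 (V→T).
25 of the 30 comparable sites match, so the percent identity is 25/30 × 100 = 83.3%.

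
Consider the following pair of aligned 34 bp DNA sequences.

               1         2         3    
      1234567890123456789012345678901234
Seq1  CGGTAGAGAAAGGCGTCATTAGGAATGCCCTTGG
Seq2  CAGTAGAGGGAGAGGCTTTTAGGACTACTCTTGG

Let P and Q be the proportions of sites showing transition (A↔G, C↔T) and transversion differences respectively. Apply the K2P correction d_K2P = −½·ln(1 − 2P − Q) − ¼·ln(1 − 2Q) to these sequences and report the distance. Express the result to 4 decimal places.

Differing sites — 2:G/A (Ti); 9:A/G (Ti); 10:A/G (Ti); 13:G/A (Ti); 14:C/G (Tv); 16:T/C (Ti); 17:C/T (Ti); 18:A/T (Tv); 25:A/C (Tv); 27:G/A (Ti); 29:C/T (Ti).
Of the 11 differences, 8 transitions and 3 transversions over 34 sites: P = 8/34 = 0.235294, Q = 3/34 = 0.088235.
d = −0.5·ln(0.441177) − 0.25·ln(0.823530) = −0.5·(-0.818309) − 0.25·(-0.194155) = 0.4577.

0.4577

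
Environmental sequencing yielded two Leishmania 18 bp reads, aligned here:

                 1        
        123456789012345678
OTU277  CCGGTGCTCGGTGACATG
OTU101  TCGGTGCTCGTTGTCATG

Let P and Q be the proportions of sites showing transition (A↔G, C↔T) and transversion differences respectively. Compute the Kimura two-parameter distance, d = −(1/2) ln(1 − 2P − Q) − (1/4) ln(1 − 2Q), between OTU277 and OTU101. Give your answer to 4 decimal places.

Differing sites — 1:C/T (Ti); 11:G/T (Tv); 14:A/T (Tv).
Of the 3 differences, 1 transition and 2 transversions over 18 sites: P = 1/18 = 0.055556, Q = 2/18 = 0.111111.
d = −0.5·ln(0.777777) − 0.25·ln(0.777778) = −0.5·(-0.251315) − 0.25·(-0.251314) = 0.1885.

0.1885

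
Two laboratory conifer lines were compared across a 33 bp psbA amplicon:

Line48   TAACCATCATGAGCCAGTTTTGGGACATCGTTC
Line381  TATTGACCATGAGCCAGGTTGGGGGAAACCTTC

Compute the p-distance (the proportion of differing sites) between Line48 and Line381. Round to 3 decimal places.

0.303

The sequences differ at positions 3 (A/T), 4 (C/T), 5 (C/G), 7 (T/C), 18 (T/G), 21 (T/G), 25 (A/G), 26 (C/A), 28 (T/A), 30 (G/C).
There are 10 differences over 33 sites, so p = 10/33 = 0.303.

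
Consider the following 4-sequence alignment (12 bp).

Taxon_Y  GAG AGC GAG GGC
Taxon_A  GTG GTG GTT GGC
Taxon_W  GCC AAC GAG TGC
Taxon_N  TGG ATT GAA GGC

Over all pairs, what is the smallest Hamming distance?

Pairwise Hamming distances:
  Taxon_Y vs Taxon_A: 6
  Taxon_Y vs Taxon_W: 4
  Taxon_Y vs Taxon_N: 5
  Taxon_A vs Taxon_W: 8
  Taxon_A vs Taxon_N: 6
  Taxon_W vs Taxon_N: 7
The smallest is 4, between Taxon_Y and Taxon_W.

4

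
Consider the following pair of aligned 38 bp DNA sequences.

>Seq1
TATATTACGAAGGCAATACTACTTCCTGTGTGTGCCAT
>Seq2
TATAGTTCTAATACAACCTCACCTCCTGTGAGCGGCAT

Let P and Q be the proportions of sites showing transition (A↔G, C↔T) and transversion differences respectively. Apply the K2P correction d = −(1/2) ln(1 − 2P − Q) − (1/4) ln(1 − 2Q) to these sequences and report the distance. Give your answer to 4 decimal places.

Differing sites — 5:T/G (Tv); 7:A/T (Tv); 9:G/T (Tv); 12:G/T (Tv); 13:G/A (Ti); 17:T/C (Ti); 18:A/C (Tv); 19:C/T (Ti); 20:T/C (Ti); 23:T/C (Ti); 31:T/A (Tv); 33:T/C (Ti); 35:C/G (Tv).
Of the 13 differences, 6 transitions and 7 transversions over 38 sites: P = 6/38 = 0.157895, Q = 7/38 = 0.184211.
d = −0.5·ln(0.499999) − 0.25·ln(0.631578) = −0.5·(-0.693149) − 0.25·(-0.459534) = 0.4615.

0.4615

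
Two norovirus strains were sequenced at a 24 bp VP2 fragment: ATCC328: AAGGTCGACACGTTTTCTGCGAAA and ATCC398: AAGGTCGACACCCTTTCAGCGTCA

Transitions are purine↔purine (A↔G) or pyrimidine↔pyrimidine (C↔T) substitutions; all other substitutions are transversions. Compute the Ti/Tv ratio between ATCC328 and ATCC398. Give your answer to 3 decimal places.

0.250

Differing sites — 12:G/C (Tv); 13:T/C (Ti); 18:T/A (Tv); 22:A/T (Tv); 23:A/C (Tv).
Of the 5 differences, 1 transition and 4 transversions, so Ti/Tv = 1/4 = 0.250.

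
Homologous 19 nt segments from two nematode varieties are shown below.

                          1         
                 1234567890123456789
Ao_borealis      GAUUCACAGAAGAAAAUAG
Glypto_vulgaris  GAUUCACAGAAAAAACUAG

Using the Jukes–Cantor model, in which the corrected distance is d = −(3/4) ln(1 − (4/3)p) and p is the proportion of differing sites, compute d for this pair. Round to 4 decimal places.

0.1134

Mismatches occur at site 12 (G→A), site 16 (A→C).
p = 2/19 = 0.105263.
d = −0.75 · ln(1 − (4/3)·0.105263) = −0.75 · ln(0.859649) = −0.75 · (-0.151231) = 0.1134.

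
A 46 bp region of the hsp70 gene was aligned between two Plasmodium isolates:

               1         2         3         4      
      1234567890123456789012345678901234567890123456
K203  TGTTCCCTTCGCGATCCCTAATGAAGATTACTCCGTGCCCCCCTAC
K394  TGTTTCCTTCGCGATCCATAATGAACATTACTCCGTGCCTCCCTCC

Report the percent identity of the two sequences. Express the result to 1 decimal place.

The sequences differ at positions 5 (C/T), 18 (C/A), 26 (G/C), 40 (C/T), 45 (A/C).
41 of the 46 sites match, so the percent identity is 41/46 × 100 = 89.1%.

89.1%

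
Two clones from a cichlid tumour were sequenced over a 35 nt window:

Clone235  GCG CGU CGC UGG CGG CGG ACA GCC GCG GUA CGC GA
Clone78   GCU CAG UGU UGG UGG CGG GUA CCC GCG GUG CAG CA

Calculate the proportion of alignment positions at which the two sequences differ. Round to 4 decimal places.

0.3714

The sequences differ at positions 3 (G/U), 5 (G/A), 6 (U/G), 7 (C/U), 9 (C/U), 13 (C/U), 19 (A/G), 20 (C/U), 22 (G/C), 30 (A/G), 32 (G/A), 33 (C/G), 34 (G/C).
There are 13 differences over 35 sites, so p = 13/35 = 0.3714.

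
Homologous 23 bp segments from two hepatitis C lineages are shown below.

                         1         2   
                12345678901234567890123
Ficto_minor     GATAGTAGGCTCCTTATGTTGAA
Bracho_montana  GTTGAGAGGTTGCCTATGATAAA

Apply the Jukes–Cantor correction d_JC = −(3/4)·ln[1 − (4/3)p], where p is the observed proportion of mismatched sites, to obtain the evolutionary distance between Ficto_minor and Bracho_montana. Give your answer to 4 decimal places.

0.5532

Differing sites — 2:A/T; 4:A/G; 5:G/A; 6:T/G; 10:C/T; 12:C/G; 14:T/C; 19:T/A; 21:G/A.
p = 9/23 = 0.391304.
d = −0.75 · ln(1 − (4/3)·0.391304) = −0.75 · ln(0.478261) = −0.75 · (-0.737599) = 0.5532.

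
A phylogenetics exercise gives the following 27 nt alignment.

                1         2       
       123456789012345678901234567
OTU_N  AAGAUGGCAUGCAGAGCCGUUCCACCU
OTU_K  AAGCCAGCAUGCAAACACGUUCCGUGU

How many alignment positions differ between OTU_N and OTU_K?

Mismatches occur at site 4 (A→C), site 5 (U→C), site 6 (G→A), site 14 (G→A), site 16 (G→C), site 17 (C→A), site 24 (A→G), site 25 (C→U), site 26 (C→G).
That gives 9 mismatches out of 27 aligned sites, so the Hamming distance is 9.

9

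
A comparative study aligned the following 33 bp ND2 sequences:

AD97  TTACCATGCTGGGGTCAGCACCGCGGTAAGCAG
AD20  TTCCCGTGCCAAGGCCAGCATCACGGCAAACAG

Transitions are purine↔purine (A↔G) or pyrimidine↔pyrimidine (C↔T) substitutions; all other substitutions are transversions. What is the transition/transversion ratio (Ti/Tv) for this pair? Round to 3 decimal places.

Differing sites — 3:A/C (Tv); 6:A/G (Ti); 10:T/C (Ti); 11:G/A (Ti); 12:G/A (Ti); 15:T/C (Ti); 21:C/T (Ti); 23:G/A (Ti); 27:T/C (Ti); 30:G/A (Ti).
Of the 10 differences, 9 transitions and 1 transversion, so Ti/Tv = 9/1 = 9.000.

9.000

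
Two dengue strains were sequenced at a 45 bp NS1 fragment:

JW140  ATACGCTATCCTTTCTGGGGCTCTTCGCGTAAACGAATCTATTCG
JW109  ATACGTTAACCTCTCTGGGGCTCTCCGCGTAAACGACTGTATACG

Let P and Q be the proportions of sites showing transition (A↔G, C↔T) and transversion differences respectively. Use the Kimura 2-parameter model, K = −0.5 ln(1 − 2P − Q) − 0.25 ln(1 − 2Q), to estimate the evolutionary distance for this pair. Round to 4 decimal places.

Differing sites — 6:C/T (Ti); 9:T/A (Tv); 13:T/C (Ti); 25:T/C (Ti); 37:A/C (Tv); 39:C/G (Tv); 43:T/A (Tv).
Of the 7 differences, 3 transitions and 4 transversions over 45 sites: P = 3/45 = 0.066667, Q = 4/45 = 0.088889.
d = −0.5·ln(0.777777) − 0.25·ln(0.822222) = −0.5·(-0.251315) − 0.25·(-0.195745) = 0.1746.

0.1746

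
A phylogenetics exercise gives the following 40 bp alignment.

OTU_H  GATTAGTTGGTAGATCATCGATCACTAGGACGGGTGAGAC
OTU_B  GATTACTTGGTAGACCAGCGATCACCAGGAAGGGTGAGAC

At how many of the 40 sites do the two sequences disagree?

The sequences differ at positions 6 (G/C), 15 (T/C), 18 (T/G), 26 (T/C), 31 (C/A).
That gives 5 mismatches out of 40 aligned sites, so the Hamming distance is 5.

5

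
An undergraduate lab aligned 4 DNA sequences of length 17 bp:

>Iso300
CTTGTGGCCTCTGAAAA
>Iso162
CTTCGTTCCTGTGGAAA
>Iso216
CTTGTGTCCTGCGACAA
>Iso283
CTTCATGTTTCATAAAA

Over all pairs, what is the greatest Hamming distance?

Pairwise Hamming distances:
  Iso300 vs Iso162: 6
  Iso300 vs Iso216: 4
  Iso300 vs Iso283: 7
  Iso162 vs Iso216: 6
  Iso162 vs Iso283: 8
  Iso216 vs Iso283: 10
The largest is 10, between Iso216 and Iso283.

10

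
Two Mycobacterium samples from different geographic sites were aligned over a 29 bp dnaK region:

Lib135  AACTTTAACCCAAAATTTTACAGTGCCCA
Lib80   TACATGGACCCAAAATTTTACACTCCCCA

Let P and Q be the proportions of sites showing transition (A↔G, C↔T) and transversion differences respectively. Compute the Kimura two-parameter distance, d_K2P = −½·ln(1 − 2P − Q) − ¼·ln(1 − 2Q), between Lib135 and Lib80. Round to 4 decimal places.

Mismatches occur at site 1 (A→T, transversion), site 4 (T→A, transversion), site 6 (T→G, transversion), site 7 (A→G, transition), site 23 (G→C, transversion), site 25 (G→C, transversion).
Of the 6 differences, 1 transition and 5 transversions over 29 sites: P = 1/29 = 0.034483, Q = 5/29 = 0.172414.
d = −0.5·ln(0.758620) − 0.25·ln(0.655172) = −0.5·(-0.276254) − 0.25·(-0.422857) = 0.2438.

0.2438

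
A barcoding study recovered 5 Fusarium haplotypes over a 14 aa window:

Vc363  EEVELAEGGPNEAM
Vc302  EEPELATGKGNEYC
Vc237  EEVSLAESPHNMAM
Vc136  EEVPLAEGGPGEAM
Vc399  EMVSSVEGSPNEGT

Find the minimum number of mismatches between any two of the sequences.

2

Pairwise Hamming distances:
  Vc363 vs Vc302: 6
  Vc363 vs Vc237: 5
  Vc363 vs Vc136: 2
  Vc363 vs Vc399: 7
  Vc302 vs Vc237: 9
  Vc302 vs Vc136: 8
  Vc302 vs Vc399: 10
  Vc237 vs Vc136: 6
  Vc237 vs Vc399: 9
  Vc136 vs Vc399: 8
The smallest is 2, between Vc363 and Vc136.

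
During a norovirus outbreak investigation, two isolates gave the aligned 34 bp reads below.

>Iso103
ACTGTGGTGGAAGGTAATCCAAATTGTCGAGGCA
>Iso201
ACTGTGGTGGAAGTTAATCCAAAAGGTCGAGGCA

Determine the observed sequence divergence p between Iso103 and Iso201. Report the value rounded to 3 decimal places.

0.088

Mismatches occur at site 14 (G/T), site 24 (T/A), site 25 (T/G).
There are 3 differences over 34 sites, so p = 3/34 = 0.088.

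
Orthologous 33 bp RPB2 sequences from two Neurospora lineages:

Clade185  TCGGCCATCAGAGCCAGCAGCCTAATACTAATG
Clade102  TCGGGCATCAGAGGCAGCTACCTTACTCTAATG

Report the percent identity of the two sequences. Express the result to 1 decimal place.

78.8%

Differing sites — 5:C/G; 14:C/G; 19:A/T; 20:G/A; 24:A/T; 26:T/C; 27:A/T.
26 of the 33 sites match, so the percent identity is 26/33 × 100 = 78.8%.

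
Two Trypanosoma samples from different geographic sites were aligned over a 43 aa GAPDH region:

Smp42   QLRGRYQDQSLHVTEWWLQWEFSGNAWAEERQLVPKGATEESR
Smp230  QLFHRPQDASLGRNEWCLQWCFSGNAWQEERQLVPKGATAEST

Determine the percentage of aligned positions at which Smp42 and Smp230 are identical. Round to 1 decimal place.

72.1%

Differing sites — 3:R/F; 4:G/H; 6:Y/P; 9:Q/A; 12:H/G; 13:V/R; 14:T/N; 17:W/C; 21:E/C; 28:A/Q; 40:E/A; 43:R/T.
31 of the 43 sites match, so the percent identity is 31/43 × 100 = 72.1%.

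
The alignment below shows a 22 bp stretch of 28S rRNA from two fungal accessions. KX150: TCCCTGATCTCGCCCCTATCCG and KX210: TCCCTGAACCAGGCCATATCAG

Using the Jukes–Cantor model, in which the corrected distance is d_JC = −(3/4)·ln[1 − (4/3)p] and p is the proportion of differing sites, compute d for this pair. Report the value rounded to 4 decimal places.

Differing sites — 8:T/A; 10:T/C; 11:C/A; 13:C/G; 16:C/A; 21:C/A.
p = 6/22 = 0.272727.
d = −0.75 · ln(1 − (4/3)·0.272727) = −0.75 · ln(0.636364) = −0.75 · (-0.451985) = 0.3390.

0.3390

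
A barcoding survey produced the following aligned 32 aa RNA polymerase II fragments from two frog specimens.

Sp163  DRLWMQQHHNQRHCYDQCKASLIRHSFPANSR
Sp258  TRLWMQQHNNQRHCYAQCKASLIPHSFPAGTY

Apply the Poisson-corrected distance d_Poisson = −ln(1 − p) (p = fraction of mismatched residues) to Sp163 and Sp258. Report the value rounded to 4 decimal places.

0.2469

Mismatches occur at site 1 (D→T), site 9 (H→N), site 16 (D→A), site 24 (R→P), site 30 (N→G), site 31 (S→T), site 32 (R→Y).
p = 7/32 = 0.218750.
d = −ln(1 − 0.218750) = −ln(0.781250) = 0.2469.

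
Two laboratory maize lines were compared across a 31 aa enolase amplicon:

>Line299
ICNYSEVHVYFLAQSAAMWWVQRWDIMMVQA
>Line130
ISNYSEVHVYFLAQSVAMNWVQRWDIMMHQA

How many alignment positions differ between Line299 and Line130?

4

Differing sites — 2:C/S; 16:A/V; 19:W/N; 29:V/H.
That gives 4 mismatches out of 31 aligned sites, so the Hamming distance is 4.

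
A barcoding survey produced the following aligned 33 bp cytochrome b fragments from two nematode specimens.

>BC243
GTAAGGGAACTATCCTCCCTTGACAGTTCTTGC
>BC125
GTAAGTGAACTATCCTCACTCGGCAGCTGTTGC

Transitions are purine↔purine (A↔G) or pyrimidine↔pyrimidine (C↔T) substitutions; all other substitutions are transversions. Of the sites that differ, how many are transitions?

Mismatches occur at site 6 (G/T, transversion), site 18 (C/A, transversion), site 21 (T/C, transition), site 23 (A/G, transition), site 27 (T/C, transition), site 29 (C/G, transversion).
Of the 6 differences, 3 transitions and 3 transversions, so the answer is 3.

3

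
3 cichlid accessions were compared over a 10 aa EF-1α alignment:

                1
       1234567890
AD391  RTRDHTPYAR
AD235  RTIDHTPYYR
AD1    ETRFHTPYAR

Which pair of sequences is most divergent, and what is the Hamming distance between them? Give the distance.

Pairwise Hamming distances:
  AD391 vs AD235: 2
  AD391 vs AD1: 2
  AD235 vs AD1: 4
The largest is 4, between AD235 and AD1.

4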